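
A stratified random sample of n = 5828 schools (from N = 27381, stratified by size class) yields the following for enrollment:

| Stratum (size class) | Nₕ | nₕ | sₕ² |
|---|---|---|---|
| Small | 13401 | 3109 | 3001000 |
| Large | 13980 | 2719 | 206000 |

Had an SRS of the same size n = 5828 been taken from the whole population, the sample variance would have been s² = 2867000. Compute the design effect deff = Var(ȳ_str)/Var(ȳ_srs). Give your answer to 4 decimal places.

0.4997

Var(ȳ_str) = Σ Wₕ²(1−fₕ)sₕ²/nₕ with Wₕ = Nₕ/27381:
  Small: (13401/27381)²·(1−3109/13401)·3001000/3109 = 177.57575
  Large: (13980/27381)²·(1−2719/13980)·206000/2719 = 15.909024
  → Var(ȳ_str) = 193.48477.
Var(ȳ_srs) = (1 − 5828/27381)·2867000/5828 = 387.22784.
deff = 193.48477 / 387.22784 = 0.4997.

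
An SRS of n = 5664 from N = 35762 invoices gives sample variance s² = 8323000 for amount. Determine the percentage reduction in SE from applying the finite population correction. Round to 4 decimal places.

f = n/N = 5664/35762 = 0.15838040.
SE_no-fpc = √(s²/n) = 38.333487; SE_fpc = √((1−f)s²/n) = 35.167075.
Ratio = √(1−f) = 0.91739828. Reduction = 100·(1 − 0.91739828) = 8.2602%.

8.2602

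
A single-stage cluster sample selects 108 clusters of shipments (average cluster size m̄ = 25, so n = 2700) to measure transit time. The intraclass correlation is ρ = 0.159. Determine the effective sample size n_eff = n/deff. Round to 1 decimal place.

deff = 1 + (25 − 1)·0.159 = 1 + 3.816 = 4.816.
n_eff = 2700 / 4.816 = 560.6.

560.6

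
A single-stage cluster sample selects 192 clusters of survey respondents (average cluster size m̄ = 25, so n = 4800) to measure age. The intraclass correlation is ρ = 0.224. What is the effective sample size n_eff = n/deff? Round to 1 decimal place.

752.8

deff = 1 + (25 − 1)·0.224 = 1 + 5.376 = 6.376.
n_eff = 4800 / 6.376 = 752.8.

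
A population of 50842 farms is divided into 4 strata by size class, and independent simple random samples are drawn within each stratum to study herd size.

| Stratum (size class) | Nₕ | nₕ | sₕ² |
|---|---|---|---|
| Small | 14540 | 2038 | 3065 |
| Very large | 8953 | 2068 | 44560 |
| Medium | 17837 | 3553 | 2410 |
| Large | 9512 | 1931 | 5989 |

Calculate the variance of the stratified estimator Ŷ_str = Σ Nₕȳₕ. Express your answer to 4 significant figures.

1.998 × 10^9

Var(Ŷ_str) = Σₕ Nₕ²(1 − fₕ)sₕ²/nₕ.
Small: 14540²·(1 − 2038/14540)·3065/2038 = 2.7338218 × 10^8.
Very large: 8953²·(1 − 2068/8953)·44560/2068 = 1.3282113 × 10^9.
Medium: 17837²·(1 − 3553/17837)·2410/3553 = 1.728198 × 10^8.
Large: 9512²·(1 − 1931/9512)·5989/1931 = 2.2365076 × 10^8.
Sum = 1.998064 × 10^9.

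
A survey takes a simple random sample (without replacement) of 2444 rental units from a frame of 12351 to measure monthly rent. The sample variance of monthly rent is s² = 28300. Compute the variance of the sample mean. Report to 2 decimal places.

9.29

Under SRS without replacement, Var(ȳ) = (1 − f)·s²/n with f = n/N = 2444/12351 = 0.19787871.
Var(ȳ) = (1 − 0.19787871)·28300/2444 = 0.80212129·11.579378 = 9.2880656.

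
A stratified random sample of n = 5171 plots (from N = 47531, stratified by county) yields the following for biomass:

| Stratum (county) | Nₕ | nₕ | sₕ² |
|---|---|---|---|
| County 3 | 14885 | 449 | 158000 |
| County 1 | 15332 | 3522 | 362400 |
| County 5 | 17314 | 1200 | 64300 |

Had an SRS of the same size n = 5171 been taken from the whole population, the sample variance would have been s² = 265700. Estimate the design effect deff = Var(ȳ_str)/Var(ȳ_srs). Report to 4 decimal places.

1.0555

Var(ȳ_str) = Σ Wₕ²(1−fₕ)sₕ²/nₕ with Wₕ = Nₕ/47531:
  County 3: (14885/47531)²·(1−449/14885)·158000/449 = 33.469757
  County 1: (15332/47531)²·(1−3522/15332)·362400/3522 = 8.2469553
  County 5: (17314/47531)²·(1−1200/17314)·64300/1200 = 6.6172356
  → Var(ȳ_str) = 48.333948.
Var(ȳ_srs) = (1 − 5171/47531)·265700/5171 = 45.792675.
deff = 48.333948 / 45.792675 = 1.0555.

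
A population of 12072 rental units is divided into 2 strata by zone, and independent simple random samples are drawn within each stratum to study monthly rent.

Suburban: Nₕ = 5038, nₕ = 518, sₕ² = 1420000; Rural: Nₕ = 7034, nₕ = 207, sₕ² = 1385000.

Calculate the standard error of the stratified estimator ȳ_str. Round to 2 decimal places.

Var(ȳ_str) = Σₕ Wₕ²(1 − fₕ)sₕ²/nₕ with Wₕ = Nₕ/N, N = 12072.
Suburban: Wₕ = 0.41732936; term = 0.41732936²·(1 − 0.10281858)·1420000/518 = 428.34799.
Rural: Wₕ = 0.58267064; term = 0.58267064²·(1 − 0.02942849)·1385000/207 = 2204.719.
Sum = 2633.067.
SE = √(2633.067) = 51.31.

51.31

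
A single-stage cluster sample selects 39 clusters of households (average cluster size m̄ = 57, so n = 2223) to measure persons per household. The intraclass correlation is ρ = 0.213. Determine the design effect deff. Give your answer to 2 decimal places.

12.93

deff = 1 + (57 − 1)·0.213 = 1 + 11.928 = 12.928.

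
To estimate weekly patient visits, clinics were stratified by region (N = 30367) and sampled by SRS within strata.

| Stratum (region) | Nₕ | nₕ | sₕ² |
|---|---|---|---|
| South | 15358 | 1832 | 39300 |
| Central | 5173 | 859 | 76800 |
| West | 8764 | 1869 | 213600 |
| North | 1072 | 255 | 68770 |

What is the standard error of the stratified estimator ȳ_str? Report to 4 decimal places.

3.8394

Var(ȳ_str) = Σₕ Wₕ²(1 − fₕ)sₕ²/nₕ with Wₕ = Nₕ/N, N = 30367.
South: Wₕ = 0.50574637; term = 0.50574637²·(1 − 0.11928637)·39300/1832 = 4.8324498.
Central: Wₕ = 0.17034939; term = 0.17034939²·(1 − 0.16605451)·76800/859 = 2.1636494.
West: Wₕ = 0.28860276; term = 0.28860276²·(1 − 0.21325879)·213600/1869 = 7.4890168.
North: Wₕ = 0.03530148; term = 0.03530148²·(1 − 0.23787313)·68770/255 = 0.25613676.
Sum = 14.741253.
SE = √(14.741253) = 3.8394.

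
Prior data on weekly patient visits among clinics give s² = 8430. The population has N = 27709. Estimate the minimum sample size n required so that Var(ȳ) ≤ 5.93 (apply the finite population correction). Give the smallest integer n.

Without fpc, n₀ = s²/D = 8430/5.93 = 1421.5852.
With fpc, (1 − n/N)·s²/n ≤ D requires n ≥ n₀/(1 + n₀/N) = 1421.5852/(1 + 1421.5852/27709) = 1352.2112.
Rounding up, n = 1353.

1353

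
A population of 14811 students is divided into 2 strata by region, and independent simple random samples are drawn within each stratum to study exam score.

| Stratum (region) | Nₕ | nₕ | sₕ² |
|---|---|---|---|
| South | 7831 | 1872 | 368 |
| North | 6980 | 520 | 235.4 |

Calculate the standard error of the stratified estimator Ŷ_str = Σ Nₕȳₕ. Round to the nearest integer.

Var(Ŷ_str) = Σₕ Nₕ²(1 − fₕ)sₕ²/nₕ.
South: 7831²·(1 − 1872/7831)·368/1872 = 9.1734476 × 10^6.
North: 6980²·(1 − 520/6980)·235.4/520 = 2.0412258 × 10^7.
Sum = 2.9585706 × 10^7.
SE = √(2.9585706 × 10^7) = 5439.

5439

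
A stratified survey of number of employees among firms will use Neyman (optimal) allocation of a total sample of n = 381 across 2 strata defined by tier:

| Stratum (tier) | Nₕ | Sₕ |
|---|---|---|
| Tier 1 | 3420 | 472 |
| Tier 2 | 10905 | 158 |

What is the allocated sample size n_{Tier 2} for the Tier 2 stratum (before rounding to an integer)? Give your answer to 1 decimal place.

196.7

Neyman allocation: nₕ = n·NₕSₕ / Σⱼ NⱼSⱼ.
Σ NⱼSⱼ = 3420·472 + 10905·158 = 3.33723 × 10^6.
n_{Tier 2} = 381·10905·158 / (3.33723 × 10^6) = 196.7.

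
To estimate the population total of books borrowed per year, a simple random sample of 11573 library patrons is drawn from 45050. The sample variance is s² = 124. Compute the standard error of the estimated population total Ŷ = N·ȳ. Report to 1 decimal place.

Var(Ŷ) = N²·Var(ȳ) = N²·(1 − n/N)·s²/n.
f = 11573/45050 = 0.25689234; Var(ȳ) = 0.74310766·124/11573 = 0.0079620971.
Var(Ŷ) = 45050² · 0.0079620971 = 1.6159096 × 10^7.
SE(Ŷ) = √(1.6159096 × 10^7) = 4019.8.

4019.8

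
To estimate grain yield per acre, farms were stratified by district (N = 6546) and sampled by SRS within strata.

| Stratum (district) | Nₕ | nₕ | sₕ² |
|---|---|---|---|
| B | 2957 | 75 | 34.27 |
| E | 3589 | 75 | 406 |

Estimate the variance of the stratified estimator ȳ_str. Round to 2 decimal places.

Var(ȳ_str) = Σₕ Wₕ²(1 − fₕ)sₕ²/nₕ with Wₕ = Nₕ/N, N = 6546.
B: Wₕ = 0.45172625; term = 0.45172625²·(1 − 0.02536354)·34.27/75 = 0.090875359.
E: Wₕ = 0.54827375; term = 0.54827375²·(1 − 0.02089719)·406/75 = 1.5932649.
Sum = 1.6841403.

1.68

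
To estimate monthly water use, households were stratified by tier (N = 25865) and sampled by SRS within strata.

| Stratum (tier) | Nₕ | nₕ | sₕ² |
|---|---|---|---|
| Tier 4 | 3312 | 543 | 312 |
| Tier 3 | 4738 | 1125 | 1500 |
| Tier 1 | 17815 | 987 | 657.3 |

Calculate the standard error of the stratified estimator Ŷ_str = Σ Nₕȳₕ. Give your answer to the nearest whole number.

Var(Ŷ_str) = Σₕ Nₕ²(1 − fₕ)sₕ²/nₕ.
Tier 4: 3312²·(1 − 543/3312)·312/543 = 5.2694835 × 10^6.
Tier 3: 4738²·(1 − 1125/4738)·1500/1125 = 2.2824525 × 10^7.
Tier 1: 17815²·(1 − 987/17815)·657.3/987 = 1.9964793 × 10^8.
Sum = 2.2774194 × 10^8.
SE = √(2.2774194 × 10^8) = 15091.

15091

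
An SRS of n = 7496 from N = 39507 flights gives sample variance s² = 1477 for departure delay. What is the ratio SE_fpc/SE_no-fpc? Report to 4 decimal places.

f = n/N = 7496/39507 = 0.18973853.
SE_no-fpc = √(s²/n) = 0.4438901; SE_fpc = √((1−f)s²/n) = 0.39956557.
Ratio = √(1−f) = 0.90014525.

0.9001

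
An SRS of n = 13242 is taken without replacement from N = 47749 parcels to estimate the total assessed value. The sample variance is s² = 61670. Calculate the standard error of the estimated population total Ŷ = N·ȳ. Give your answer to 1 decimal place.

87598.3

Var(Ŷ) = N²·Var(ȳ) = N²·(1 − n/N)·s²/n.
f = 13242/47749 = 0.27732518; Var(ȳ) = 0.72267482·61670/13242 = 3.3656061.
Var(Ŷ) = 47749² · 3.3656061 = 7.6734708 × 10^9.
SE(Ŷ) = √(7.6734708 × 10^9) = 87598.3.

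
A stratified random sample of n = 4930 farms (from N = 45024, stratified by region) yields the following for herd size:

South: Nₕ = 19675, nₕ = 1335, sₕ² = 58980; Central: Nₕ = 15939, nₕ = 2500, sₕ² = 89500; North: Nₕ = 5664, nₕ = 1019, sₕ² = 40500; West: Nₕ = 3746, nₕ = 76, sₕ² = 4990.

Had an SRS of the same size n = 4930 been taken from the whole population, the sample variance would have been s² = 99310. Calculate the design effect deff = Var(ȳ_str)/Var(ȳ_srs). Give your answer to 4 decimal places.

0.7029

Var(ȳ_str) = Σ Wₕ²(1−fₕ)sₕ²/nₕ with Wₕ = Nₕ/45024:
  South: (19675/45024)²·(1−1335/19675)·58980/1335 = 7.8641072
  Central: (15939/45024)²·(1−2500/15939)·89500/2500 = 3.7828829
  North: (5664/45024)²·(1−1019/5664)·40500/1019 = 0.51582413
  West: (3746/45024)²·(1−76/3746)·4990/76 = 0.44527944
  → Var(ȳ_str) = 12.608094.
Var(ȳ_srs) = (1 − 4930/45024)·99310/4930 = 17.938304.
deff = 12.608094 / 17.938304 = 0.7029.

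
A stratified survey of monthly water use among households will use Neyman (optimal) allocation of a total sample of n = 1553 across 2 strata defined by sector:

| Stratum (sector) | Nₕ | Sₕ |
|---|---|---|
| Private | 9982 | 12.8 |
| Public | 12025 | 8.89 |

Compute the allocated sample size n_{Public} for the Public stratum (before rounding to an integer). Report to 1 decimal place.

707.5

Neyman allocation: nₕ = n·NₕSₕ / Σⱼ NⱼSⱼ.
Σ NⱼSⱼ = 9982·12.8 + 12025·8.89 = 234671.85.
n_{Public} = 1553·12025·8.89 / 234671.85 = 707.5.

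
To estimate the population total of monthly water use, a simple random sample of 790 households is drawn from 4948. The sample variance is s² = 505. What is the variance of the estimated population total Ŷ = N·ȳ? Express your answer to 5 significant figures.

1.3152 × 10^7

Var(Ŷ) = N²·Var(ȳ) = N²·(1 − n/N)·s²/n.
f = 790/4948 = 0.15966047; Var(ȳ) = 0.84033953·505/790 = 0.53717907.
Var(Ŷ) = 4948² · 0.53717907 = 1.3151596 × 10^7.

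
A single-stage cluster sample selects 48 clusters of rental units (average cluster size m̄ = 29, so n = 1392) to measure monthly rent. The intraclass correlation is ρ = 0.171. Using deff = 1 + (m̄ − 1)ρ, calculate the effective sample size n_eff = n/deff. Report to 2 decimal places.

240.50

deff = 1 + (29 − 1)·0.171 = 1 + 4.788 = 5.788.
n_eff = 1392 / 5.788 = 240.50.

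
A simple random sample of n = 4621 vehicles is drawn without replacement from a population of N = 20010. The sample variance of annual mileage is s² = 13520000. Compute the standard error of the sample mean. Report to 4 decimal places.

47.4353

Under SRS without replacement, Var(ȳ) = (1 − f)·s²/n with f = n/N = 4621/20010 = 0.23093453.
Var(ȳ) = (1 − 0.23093453)·13520000/4621 = 0.76906547·2925.7736 = 2250.1115.
SE(ȳ) = √(2250.1115) = 47.4353.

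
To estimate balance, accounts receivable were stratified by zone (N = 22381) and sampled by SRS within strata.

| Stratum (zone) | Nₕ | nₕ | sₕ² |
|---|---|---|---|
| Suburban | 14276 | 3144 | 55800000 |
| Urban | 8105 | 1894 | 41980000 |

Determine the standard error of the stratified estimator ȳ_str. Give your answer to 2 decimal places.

88.65

Var(ȳ_str) = Σₕ Wₕ²(1 − fₕ)sₕ²/nₕ with Wₕ = Nₕ/N, N = 22381.
Suburban: Wₕ = 0.63786247; term = 0.63786247²·(1 − 0.22022976)·55800000/3144 = 5630.8301.
Urban: Wₕ = 0.36213753; term = 0.36213753²·(1 − 0.23368291)·41980000/1894 = 2227.5016.
Sum = 7858.3317.
SE = √(7858.3317) = 88.65.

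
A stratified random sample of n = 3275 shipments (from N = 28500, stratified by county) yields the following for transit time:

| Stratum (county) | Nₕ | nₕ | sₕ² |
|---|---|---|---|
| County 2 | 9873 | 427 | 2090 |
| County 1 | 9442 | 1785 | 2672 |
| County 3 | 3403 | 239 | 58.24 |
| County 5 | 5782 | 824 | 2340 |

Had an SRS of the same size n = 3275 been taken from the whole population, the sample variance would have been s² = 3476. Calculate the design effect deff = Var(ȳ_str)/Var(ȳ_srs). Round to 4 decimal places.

0.8502

Var(ȳ_str) = Σ Wₕ²(1−fₕ)sₕ²/nₕ with Wₕ = Nₕ/28500:
  County 2: (9873/28500)²·(1−427/9873)·2090/427 = 0.56198635
  County 1: (9442/28500)²·(1−1785/9442)·2672/1785 = 0.13323894
  County 3: (3403/28500)²·(1−239/3403)·58.24/239 = 0.0032302205
  County 5: (5782/28500)²·(1−824/5782)·2340/824 = 0.10022672
  → Var(ȳ_str) = 0.79868223.
Var(ȳ_srs) = (1 − 3275/28500)·3476/3275 = 0.93940913.
deff = 0.79868223 / 0.93940913 = 0.8502.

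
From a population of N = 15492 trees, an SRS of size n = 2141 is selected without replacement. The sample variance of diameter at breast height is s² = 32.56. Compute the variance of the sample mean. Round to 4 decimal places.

Under SRS without replacement, Var(ȳ) = (1 − f)·s²/n with f = n/N = 2141/15492 = 0.13820036.
Var(ȳ) = (1 − 0.13820036)·32.56/2141 = 0.86179964·0.015207847 = 0.013106117.

0.0131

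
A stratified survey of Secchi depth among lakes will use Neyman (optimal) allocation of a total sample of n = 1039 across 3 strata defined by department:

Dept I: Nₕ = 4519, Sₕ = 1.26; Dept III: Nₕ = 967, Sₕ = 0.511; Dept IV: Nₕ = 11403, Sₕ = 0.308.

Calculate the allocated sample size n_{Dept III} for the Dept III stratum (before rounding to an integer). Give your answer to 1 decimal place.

52.9

Neyman allocation: nₕ = n·NₕSₕ / Σⱼ NⱼSⱼ.
Σ NⱼSⱼ = 4519·1.26 + 967·0.511 + 11403·0.308 = 9700.201.
n_{Dept III} = 1039·967·0.511 / 9700.201 = 52.9.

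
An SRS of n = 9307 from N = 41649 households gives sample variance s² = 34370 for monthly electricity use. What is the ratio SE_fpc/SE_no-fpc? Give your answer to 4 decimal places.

f = n/N = 9307/41649 = 0.22346275.
SE_no-fpc = √(s²/n) = 1.921697; SE_fpc = √((1−f)s²/n) = 1.6934253.
Ratio = √(1−f) = 0.88121351.

0.8812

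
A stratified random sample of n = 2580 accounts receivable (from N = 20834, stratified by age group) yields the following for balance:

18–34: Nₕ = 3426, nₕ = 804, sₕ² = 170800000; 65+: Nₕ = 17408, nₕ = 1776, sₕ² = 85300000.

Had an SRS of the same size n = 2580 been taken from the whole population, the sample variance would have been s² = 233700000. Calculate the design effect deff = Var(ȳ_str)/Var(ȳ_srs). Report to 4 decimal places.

0.4348

Var(ȳ_str) = Σ Wₕ²(1−fₕ)sₕ²/nₕ with Wₕ = Nₕ/20834:
  18–34: (3426/20834)²·(1−804/3426)·170800000/804 = 4396.4946
  65+: (17408/20834)²·(1−1776/17408)·85300000/1776 = 30110.93
  → Var(ȳ_str) = 34507.425.
Var(ȳ_srs) = (1 − 2580/20834)·233700000/2580 = 79364.154.
deff = 34507.425 / 79364.154 = 0.4348.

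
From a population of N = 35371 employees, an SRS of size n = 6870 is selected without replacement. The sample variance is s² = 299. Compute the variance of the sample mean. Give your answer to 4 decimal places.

0.0351

Under SRS without replacement, Var(ȳ) = (1 − f)·s²/n with f = n/N = 6870/35371 = 0.19422691.
Var(ȳ) = (1 − 0.19422691)·299/6870 = 0.80577309·0.043522562 = 0.035069309.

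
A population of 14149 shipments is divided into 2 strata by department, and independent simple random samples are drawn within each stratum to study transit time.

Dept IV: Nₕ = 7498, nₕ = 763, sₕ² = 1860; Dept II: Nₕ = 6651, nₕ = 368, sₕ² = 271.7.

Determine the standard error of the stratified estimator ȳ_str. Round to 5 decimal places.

Var(ȳ_str) = Σₕ Wₕ²(1 − fₕ)sₕ²/nₕ with Wₕ = Nₕ/N, N = 14149.
Dept IV: Wₕ = 0.52993144; term = 0.52993144²·(1 − 0.10176047)·1860/763 = 0.61492188.
Dept II: Wₕ = 0.47006856; term = 0.47006856²·(1 − 0.05533003)·271.7/368 = 0.1541148.
Sum = 0.76903668.
SE = √(0.76903668) = 0.87695.

0.87695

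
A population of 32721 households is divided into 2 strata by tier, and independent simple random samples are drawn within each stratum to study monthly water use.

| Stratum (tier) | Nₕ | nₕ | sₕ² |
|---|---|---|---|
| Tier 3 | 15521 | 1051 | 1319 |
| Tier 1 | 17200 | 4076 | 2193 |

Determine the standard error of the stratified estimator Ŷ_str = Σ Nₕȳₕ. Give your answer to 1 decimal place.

20082.5

Var(Ŷ_str) = Σₕ Nₕ²(1 − fₕ)sₕ²/nₕ.
Tier 3: 15521²·(1 − 1051/15521)·1319/1051 = 2.8185796 × 10^8.
Tier 1: 17200²·(1 − 4076/17200)·2193/4076 = 1.2145045 × 10^8.
Sum = 4.0330841 × 10^8.
SE = √(4.0330841 × 10^8) = 20082.5.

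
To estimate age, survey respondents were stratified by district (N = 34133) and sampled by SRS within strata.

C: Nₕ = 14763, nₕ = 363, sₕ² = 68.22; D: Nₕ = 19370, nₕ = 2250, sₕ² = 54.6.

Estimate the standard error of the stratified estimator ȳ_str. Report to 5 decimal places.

Var(ȳ_str) = Σₕ Wₕ²(1 − fₕ)sₕ²/nₕ with Wₕ = Nₕ/N, N = 34133.
C: Wₕ = 0.43251399; term = 0.43251399²·(1 − 0.02458850)·68.22/363 = 0.034292037.
D: Wₕ = 0.56748601; term = 0.56748601²·(1 − 0.11615901)·54.6/2250 = 0.0069070816.
Sum = 0.041199119.
SE = √(0.041199119) = 0.20298.

0.20298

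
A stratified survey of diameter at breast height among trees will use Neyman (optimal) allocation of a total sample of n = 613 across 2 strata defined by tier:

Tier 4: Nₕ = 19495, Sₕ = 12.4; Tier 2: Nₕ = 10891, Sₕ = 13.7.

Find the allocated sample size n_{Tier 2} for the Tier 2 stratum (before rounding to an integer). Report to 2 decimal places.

Neyman allocation: nₕ = n·NₕSₕ / Σⱼ NⱼSⱼ.
Σ NⱼSⱼ = 19495·12.4 + 10891·13.7 = 390944.7.
n_{Tier 2} = 613·10891·13.7 / 390944.7 = 233.96.

233.96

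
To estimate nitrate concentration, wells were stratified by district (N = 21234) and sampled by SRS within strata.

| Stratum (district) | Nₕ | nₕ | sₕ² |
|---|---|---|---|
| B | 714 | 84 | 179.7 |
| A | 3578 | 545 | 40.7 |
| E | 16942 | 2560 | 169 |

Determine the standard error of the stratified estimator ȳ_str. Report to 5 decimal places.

0.19901

Var(ȳ_str) = Σₕ Wₕ²(1 − fₕ)sₕ²/nₕ with Wₕ = Nₕ/N, N = 21234.
B: Wₕ = 0.03362532; term = 0.03362532²·(1 − 0.11764706)·179.7/84 = 0.0021342433.
A: Wₕ = 0.16850334; term = 0.16850334²·(1 − 0.15231973)·40.7/545 = 0.0017974095.
E: Wₕ = 0.79787134; term = 0.79787134²·(1 − 0.15110377)·169/2560 = 0.035675254.
Sum = 0.039606907.
SE = √(0.039606907) = 0.19901.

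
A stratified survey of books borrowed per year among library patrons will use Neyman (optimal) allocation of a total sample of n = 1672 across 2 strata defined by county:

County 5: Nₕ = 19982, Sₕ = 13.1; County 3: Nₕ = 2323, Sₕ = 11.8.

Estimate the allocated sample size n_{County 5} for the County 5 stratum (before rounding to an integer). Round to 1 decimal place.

Neyman allocation: nₕ = n·NₕSₕ / Σⱼ NⱼSⱼ.
Σ NⱼSⱼ = 19982·13.1 + 2323·11.8 = 289175.6.
n_{County 5} = 1672·19982·13.1 / 289175.6 = 1513.5.

1513.5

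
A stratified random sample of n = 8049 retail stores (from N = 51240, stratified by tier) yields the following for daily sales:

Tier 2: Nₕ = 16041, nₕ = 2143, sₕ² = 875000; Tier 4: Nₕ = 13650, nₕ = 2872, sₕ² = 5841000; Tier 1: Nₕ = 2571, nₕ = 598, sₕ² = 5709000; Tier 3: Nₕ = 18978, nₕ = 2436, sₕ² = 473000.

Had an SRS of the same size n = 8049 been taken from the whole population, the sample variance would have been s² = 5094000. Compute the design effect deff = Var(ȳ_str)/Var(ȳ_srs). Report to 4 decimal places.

0.3567

Var(ȳ_str) = Σ Wₕ²(1−fₕ)sₕ²/nₕ with Wₕ = Nₕ/51240:
  Tier 2: (16041/51240)²·(1−2143/16041)·875000/2143 = 34.669804
  Tier 4: (13650/51240)²·(1−2872/13650)·5841000/2872 = 113.96077
  Tier 1: (2571/51240)²·(1−598/2571)·5709000/598 = 18.444623
  Tier 3: (18978/51240)²·(1−2436/18978)·473000/2436 = 23.216892
  → Var(ȳ_str) = 190.29209.
Var(ȳ_srs) = (1 − 8049/51240)·5094000/8049 = 533.45913.
deff = 190.29209 / 533.45913 = 0.3567.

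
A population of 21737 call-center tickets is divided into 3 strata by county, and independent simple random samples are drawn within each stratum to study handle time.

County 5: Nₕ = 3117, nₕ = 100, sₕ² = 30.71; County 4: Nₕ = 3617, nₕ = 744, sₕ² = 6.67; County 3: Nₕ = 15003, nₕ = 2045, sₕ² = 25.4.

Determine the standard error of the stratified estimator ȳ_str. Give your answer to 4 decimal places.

0.1069

Var(ȳ_str) = Σₕ Wₕ²(1 − fₕ)sₕ²/nₕ with Wₕ = Nₕ/N, N = 21737.
County 5: Wₕ = 0.14339605; term = 0.14339605²·(1 − 0.03208213)·30.71/100 = 0.0061121319.
County 4: Wₕ = 0.16639831; term = 0.16639831²·(1 − 0.20569533)·6.67/744 = 1.9716863 × 10^-4.
County 3: Wₕ = 0.69020564; term = 0.69020564²·(1 − 0.13630607)·25.4/2045 = 0.0051104281.
Sum = 0.011419729.
SE = √(0.011419729) = 0.1069.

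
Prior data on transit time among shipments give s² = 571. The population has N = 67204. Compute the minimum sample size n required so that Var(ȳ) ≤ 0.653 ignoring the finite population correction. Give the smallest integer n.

Without fpc, n₀ = s²/D = 571/0.653 = 874.4257.
Rounding up, n = 875.

875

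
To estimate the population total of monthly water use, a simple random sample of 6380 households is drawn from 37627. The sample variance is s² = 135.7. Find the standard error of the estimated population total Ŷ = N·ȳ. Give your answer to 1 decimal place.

Var(Ŷ) = N²·Var(ȳ) = N²·(1 − n/N)·s²/n.
f = 6380/37627 = 0.16955909; Var(ȳ) = 0.83044091·135.7/6380 = 0.01766314.
Var(Ŷ) = 37627² · 0.01766314 = 2.5007317 × 10^7.
SE(Ŷ) = √(2.5007317 × 10^7) = 5000.7.

5000.7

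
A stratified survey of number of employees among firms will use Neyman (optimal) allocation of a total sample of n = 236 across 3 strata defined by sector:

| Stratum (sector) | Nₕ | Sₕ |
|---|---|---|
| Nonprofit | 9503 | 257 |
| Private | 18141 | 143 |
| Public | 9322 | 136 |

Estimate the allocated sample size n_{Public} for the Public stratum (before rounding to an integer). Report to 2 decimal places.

Neyman allocation: nₕ = n·NₕSₕ / Σⱼ NⱼSⱼ.
Σ NⱼSⱼ = 9503·257 + 18141·143 + 9322·136 = 6.304226 × 10^6.
n_{Public} = 236·9322·136 / (6.304226 × 10^6) = 47.46.

47.46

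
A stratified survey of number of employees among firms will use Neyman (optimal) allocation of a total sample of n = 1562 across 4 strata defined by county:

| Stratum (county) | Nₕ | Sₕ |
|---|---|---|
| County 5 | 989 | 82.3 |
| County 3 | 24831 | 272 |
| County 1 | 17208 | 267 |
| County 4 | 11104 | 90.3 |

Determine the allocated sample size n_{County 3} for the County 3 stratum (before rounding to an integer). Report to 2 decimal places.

Neyman allocation: nₕ = n·NₕSₕ / Σⱼ NⱼSⱼ.
Σ NⱼSⱼ = 989·82.3 + 24831·272 + 17208·267 + 11104·90.3 = 1.2432654 × 10^7.
n_{County 3} = 1562·24831·272 / (1.2432654 × 10^7) = 848.56.

848.56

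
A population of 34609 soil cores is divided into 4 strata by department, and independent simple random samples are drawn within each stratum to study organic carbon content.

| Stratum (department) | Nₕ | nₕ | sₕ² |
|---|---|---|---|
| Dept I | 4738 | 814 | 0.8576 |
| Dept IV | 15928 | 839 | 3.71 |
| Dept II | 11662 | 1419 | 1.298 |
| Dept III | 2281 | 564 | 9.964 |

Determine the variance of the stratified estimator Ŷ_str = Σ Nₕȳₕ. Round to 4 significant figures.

Var(Ŷ_str) = Σₕ Nₕ²(1 − fₕ)sₕ²/nₕ.
Dept I: 4738²·(1 − 814/4738)·0.8576/814 = 19587.744.
Dept IV: 15928²·(1 − 839/15928)·3.71/839 = 1.0627562 × 10^6.
Dept II: 11662²·(1 − 1419/11662)·1.298/1419 = 109267.88.
Dept III: 2281²·(1 − 564/2281)·9.964/564 = 69191.094.
Sum = 1.2608029 × 10^6.

1.261 × 10^6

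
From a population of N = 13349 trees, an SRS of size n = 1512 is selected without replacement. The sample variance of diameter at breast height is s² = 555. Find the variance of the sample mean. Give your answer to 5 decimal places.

0.32549

Under SRS without replacement, Var(ȳ) = (1 − f)·s²/n with f = n/N = 1512/13349 = 0.11326691.
Var(ȳ) = (1 − 0.11326691)·555/1512 = 0.88673309·0.36706349 = 0.32548734.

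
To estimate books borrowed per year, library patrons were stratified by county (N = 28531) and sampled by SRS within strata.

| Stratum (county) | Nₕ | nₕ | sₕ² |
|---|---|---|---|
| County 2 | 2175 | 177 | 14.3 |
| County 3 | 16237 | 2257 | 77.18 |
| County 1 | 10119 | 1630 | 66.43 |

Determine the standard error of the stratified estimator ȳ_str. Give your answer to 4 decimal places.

Var(ȳ_str) = Σₕ Wₕ²(1 − fₕ)sₕ²/nₕ with Wₕ = Nₕ/N, N = 28531.
County 2: Wₕ = 0.07623287; term = 0.07623287²·(1 − 0.08137931)·14.3/177 = 4.3130404 × 10^-4.
County 3: Wₕ = 0.56910028; term = 0.56910028²·(1 − 0.13900351)·77.18/2257 = 0.0095356914.
County 1: Wₕ = 0.35466685; term = 0.35466685²·(1 − 0.16108311)·66.43/1630 = 0.0043006766.
Sum = 0.014267672.
SE = √(0.014267672) = 0.1194.

0.1194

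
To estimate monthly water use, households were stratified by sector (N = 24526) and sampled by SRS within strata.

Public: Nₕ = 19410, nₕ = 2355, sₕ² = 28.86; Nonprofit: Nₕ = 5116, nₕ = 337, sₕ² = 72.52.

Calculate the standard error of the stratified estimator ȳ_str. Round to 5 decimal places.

Var(ȳ_str) = Σₕ Wₕ²(1 − fₕ)sₕ²/nₕ with Wₕ = Nₕ/N, N = 24526.
Public: Wₕ = 0.79140504; term = 0.79140504²·(1 − 0.12132921)·28.86/2355 = 0.0067441811.
Nonprofit: Wₕ = 0.20859496; term = 0.20859496²·(1 − 0.06587177)·72.52/337 = 0.0087466553.
Sum = 0.015490836.
SE = √(0.015490836) = 0.12446.

0.12446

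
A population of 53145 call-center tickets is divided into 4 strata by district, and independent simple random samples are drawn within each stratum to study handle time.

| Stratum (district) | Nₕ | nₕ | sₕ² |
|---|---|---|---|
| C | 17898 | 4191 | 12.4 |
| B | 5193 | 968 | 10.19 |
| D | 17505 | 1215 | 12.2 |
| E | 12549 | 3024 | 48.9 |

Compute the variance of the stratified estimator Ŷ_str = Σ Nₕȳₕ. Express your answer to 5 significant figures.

5.7530 × 10^6

Var(Ŷ_str) = Σₕ Nₕ²(1 − fₕ)sₕ²/nₕ.
C: 17898²·(1 − 4191/17898)·12.4/4191 = 725856.79.
B: 5193²·(1 − 968/5193)·10.19/968 = 230963.77.
D: 17505²·(1 − 1215/17505)·12.2/1215 = 2.8632993 × 10^6.
E: 12549²·(1 − 3024/12549)·48.9/3024 = 1.9328635 × 10^6.
Sum = 5.7529834 × 10^6.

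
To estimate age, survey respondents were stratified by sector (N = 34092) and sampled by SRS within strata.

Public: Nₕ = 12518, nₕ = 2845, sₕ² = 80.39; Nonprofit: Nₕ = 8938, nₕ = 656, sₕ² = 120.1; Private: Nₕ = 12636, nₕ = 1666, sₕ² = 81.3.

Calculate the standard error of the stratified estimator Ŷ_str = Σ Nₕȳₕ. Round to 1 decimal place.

Var(Ŷ_str) = Σₕ Nₕ²(1 − fₕ)sₕ²/nₕ.
Public: 12518²·(1 − 2845/12518)·80.39/2845 = 3.4214949 × 10^6.
Nonprofit: 8938²·(1 − 656/8938)·120.1/656 = 1.3552354 × 10^7.
Private: 12636²·(1 − 1666/12636)·81.3/1666 = 6.7644391 × 10^6.
Sum = 2.3738288 × 10^7.
SE = √(2.3738288 × 10^7) = 4872.2.

4872.2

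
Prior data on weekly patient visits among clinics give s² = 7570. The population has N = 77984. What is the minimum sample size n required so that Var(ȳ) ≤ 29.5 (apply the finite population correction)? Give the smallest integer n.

256

Without fpc, n₀ = s²/D = 7570/29.5 = 256.6102.
With fpc, (1 − n/N)·s²/n ≤ D requires n ≥ n₀/(1 + n₀/N) = 256.6102/(1 + 256.6102/77984) = 255.7686.
Rounding up, n = 256.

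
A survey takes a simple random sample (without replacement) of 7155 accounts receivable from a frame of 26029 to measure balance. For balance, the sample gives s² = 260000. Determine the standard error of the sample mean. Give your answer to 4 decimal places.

Under SRS without replacement, Var(ȳ) = (1 − f)·s²/n with f = n/N = 7155/26029 = 0.27488570.
Var(ȳ) = (1 − 0.27488570)·260000/7155 = 0.72511430·36.338225 = 26.349366.
SE(ȳ) = √(26.349366) = 5.1332.

5.1332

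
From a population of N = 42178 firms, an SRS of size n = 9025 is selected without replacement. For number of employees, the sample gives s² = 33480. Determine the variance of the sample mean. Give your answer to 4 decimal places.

Under SRS without replacement, Var(ȳ) = (1 − f)·s²/n with f = n/N = 9025/42178 = 0.21397411.
Var(ȳ) = (1 − 0.21397411)·33480/9025 = 0.78602589·3.7096953 = 2.9159165.

2.9159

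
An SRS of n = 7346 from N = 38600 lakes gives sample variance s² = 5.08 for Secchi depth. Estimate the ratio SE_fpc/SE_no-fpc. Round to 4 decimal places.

f = n/N = 7346/38600 = 0.19031088.
SE_no-fpc = √(s²/n) = 0.026297011; SE_fpc = √((1−f)s²/n) = 0.023662768.
Ratio = √(1−f) = 0.89982727.

0.8998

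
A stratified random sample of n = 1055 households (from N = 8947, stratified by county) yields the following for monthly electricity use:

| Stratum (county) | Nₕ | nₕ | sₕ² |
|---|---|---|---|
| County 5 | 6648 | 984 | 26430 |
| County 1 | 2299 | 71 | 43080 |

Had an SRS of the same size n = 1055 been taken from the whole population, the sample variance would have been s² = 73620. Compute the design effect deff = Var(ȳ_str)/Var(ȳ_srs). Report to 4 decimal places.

0.8360

Var(ȳ_str) = Σ Wₕ²(1−fₕ)sₕ²/nₕ with Wₕ = Nₕ/8947:
  County 5: (6648/8947)²·(1−984/6648)·26430/984 = 12.634598
  County 1: (2299/8947)²·(1−71/2299)·43080/71 = 38.825462
  → Var(ȳ_str) = 51.46006.
Var(ȳ_srs) = (1 − 1055/8947)·73620/1055 = 61.553534.
deff = 51.46006 / 61.553534 = 0.8360.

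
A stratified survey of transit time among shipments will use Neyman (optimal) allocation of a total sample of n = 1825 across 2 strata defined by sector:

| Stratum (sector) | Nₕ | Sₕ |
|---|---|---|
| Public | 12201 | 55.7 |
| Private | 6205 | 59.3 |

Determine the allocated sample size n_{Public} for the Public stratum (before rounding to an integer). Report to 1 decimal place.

1184.0

Neyman allocation: nₕ = n·NₕSₕ / Σⱼ NⱼSⱼ.
Σ NⱼSⱼ = 12201·55.7 + 6205·59.3 = 1.0475522 × 10^6.
n_{Public} = 1825·12201·55.7 / (1.0475522 × 10^6) = 1184.0.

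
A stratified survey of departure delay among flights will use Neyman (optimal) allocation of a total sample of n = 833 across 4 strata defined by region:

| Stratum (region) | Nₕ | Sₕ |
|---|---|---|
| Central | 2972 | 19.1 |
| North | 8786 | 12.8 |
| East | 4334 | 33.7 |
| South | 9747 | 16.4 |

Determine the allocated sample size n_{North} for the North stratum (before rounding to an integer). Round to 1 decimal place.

Neyman allocation: nₕ = n·NₕSₕ / Σⱼ NⱼSⱼ.
Σ NⱼSⱼ = 2972·19.1 + 8786·12.8 + 4334·33.7 + 9747·16.4 = 475132.6.
n_{North} = 833·8786·12.8 / 475132.6 = 197.2.

197.2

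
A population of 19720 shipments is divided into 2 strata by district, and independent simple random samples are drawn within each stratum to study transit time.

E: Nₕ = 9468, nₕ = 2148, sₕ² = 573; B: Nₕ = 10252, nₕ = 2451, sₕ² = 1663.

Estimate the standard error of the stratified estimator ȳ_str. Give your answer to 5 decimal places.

Var(ȳ_str) = Σₕ Wₕ²(1 − fₕ)sₕ²/nₕ with Wₕ = Nₕ/N, N = 19720.
E: Wₕ = 0.48012170; term = 0.48012170²·(1 − 0.22686946)·573/2148 = 0.047541826.
B: Wₕ = 0.51987830; term = 0.51987830²·(1 − 0.23907530)·1663/2451 = 0.13953848.
Sum = 0.18708031.
SE = √(0.18708031) = 0.43253.

0.43253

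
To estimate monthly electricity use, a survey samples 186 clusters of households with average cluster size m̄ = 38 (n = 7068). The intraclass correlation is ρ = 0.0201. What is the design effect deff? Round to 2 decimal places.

1.74

deff = 1 + (38 − 1)·0.0201 = 1 + 0.7437 = 1.7437.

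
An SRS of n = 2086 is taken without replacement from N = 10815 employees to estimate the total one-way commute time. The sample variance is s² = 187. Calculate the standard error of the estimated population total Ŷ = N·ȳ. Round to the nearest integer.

Var(Ŷ) = N²·Var(ȳ) = N²·(1 − n/N)·s²/n.
f = 2086/10815 = 0.19288026; Var(ȳ) = 0.80711974·187/2086 = 0.072354454.
Var(Ŷ) = 10815² · 0.072354454 = 8.4628826 × 10^6.
SE(Ŷ) = √(8.4628826 × 10^6) = 2909.

2909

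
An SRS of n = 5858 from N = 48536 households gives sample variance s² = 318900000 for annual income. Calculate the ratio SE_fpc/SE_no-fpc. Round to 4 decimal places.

0.9377

f = n/N = 5858/48536 = 0.12069392.
SE_no-fpc = √(s²/n) = 233.32033; SE_fpc = √((1−f)s²/n) = 218.78755.
Ratio = √(1−f) = 0.93771322.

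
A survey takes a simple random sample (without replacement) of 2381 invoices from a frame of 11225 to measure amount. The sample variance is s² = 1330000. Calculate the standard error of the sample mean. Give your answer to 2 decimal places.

20.98

Under SRS without replacement, Var(ȳ) = (1 − f)·s²/n with f = n/N = 2381/11225 = 0.21211581.
Var(ȳ) = (1 − 0.21211581)·1330000/2381 = 0.78788419·558.58883 = 440.1033.
SE(ȳ) = √(440.1033) = 20.98.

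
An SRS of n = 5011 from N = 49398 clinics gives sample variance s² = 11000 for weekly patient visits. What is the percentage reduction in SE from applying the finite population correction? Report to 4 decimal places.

5.2077

f = n/N = 5011/49398 = 0.10144135.
SE_no-fpc = √(s²/n) = 1.4816108; SE_fpc = √((1−f)s²/n) = 1.4044535.
Ratio = √(1−f) = 0.94792333. Reduction = 100·(1 − 0.94792333) = 5.2077%.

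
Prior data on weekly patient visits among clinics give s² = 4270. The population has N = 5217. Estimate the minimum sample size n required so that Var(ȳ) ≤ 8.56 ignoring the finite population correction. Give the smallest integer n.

Without fpc, n₀ = s²/D = 4270/8.56 = 498.8318.
Rounding up, n = 499.

499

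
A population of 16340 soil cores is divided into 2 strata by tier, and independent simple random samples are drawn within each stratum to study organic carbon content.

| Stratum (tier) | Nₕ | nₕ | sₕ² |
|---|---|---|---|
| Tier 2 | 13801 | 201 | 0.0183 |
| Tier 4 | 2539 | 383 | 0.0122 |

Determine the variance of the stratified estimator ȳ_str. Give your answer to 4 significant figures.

Var(ȳ_str) = Σₕ Wₕ²(1 − fₕ)sₕ²/nₕ with Wₕ = Nₕ/N, N = 16340.
Tier 2: Wₕ = 0.84461444; term = 0.84461444²·(1 − 0.01456416)·0.0183/201 = 6.4003009 × 10^-5.
Tier 4: Wₕ = 0.15538556; term = 0.15538556²·(1 − 0.15084679)·0.0122/383 = 6.5308305 × 10^-7.
Sum = 6.4656092 × 10^-5.

6.466 × 10^-5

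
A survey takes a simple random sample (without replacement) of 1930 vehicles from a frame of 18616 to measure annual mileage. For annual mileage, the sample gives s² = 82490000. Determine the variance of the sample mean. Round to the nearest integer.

Under SRS without replacement, Var(ȳ) = (1 − f)·s²/n with f = n/N = 1930/18616 = 0.10367426.
Var(ȳ) = (1 − 0.10367426)·82490000/1930 = 0.89632574·42740.933 = 38309.798.

38310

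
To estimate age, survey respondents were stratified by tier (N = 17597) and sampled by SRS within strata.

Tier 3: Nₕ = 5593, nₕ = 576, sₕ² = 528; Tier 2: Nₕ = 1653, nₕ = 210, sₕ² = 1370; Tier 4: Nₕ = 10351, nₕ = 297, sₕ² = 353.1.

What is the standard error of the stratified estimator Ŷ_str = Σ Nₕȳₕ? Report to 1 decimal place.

Var(Ŷ_str) = Σₕ Nₕ²(1 − fₕ)sₕ²/nₕ.
Tier 3: 5593²·(1 − 576/5593)·528/576 = 2.5721741 × 10^7.
Tier 2: 1653²·(1 − 210/1653)·1370/210 = 1.5561106 × 10^7.
Tier 4: 10351²·(1 − 297/10351)·353.1/297 = 1.2372642 × 10^8.
Sum = 1.6500927 × 10^8.
SE = √(1.6500927 × 10^8) = 12845.6.

12845.6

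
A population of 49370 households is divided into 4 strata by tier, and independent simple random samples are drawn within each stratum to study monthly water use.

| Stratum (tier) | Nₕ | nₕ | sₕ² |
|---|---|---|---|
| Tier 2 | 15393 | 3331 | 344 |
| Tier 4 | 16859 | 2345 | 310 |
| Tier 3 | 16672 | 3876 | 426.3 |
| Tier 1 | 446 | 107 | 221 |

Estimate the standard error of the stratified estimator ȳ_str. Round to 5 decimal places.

Var(ȳ_str) = Σₕ Wₕ²(1 − fₕ)sₕ²/nₕ with Wₕ = Nₕ/N, N = 49370.
Tier 2: Wₕ = 0.31178854; term = 0.31178854²·(1 − 0.21639706)·344/3331 = 0.0078668369.
Tier 4: Wₕ = 0.34148268; term = 0.34148268²·(1 − 0.13909485)·310/2345 = 0.013271241.
Tier 3: Wₕ = 0.33769496; term = 0.33769496²·(1 − 0.23248560)·426.3/3876 = 0.009626474.
Tier 1: Wₕ = 0.00903383; term = 0.00903383²·(1 − 0.23991031)·221/107 = 1.2811996 × 10^-4.
Sum = 0.030892672.
SE = √(0.030892672) = 0.17576.

0.17576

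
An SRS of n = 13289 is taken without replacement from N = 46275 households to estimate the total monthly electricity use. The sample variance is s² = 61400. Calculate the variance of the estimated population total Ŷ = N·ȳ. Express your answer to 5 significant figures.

Var(Ŷ) = N²·Var(ȳ) = N²·(1 − n/N)·s²/n.
f = 13289/46275 = 0.28717450; Var(ȳ) = 0.71282550·61400/13289 = 3.2935124.
Var(Ŷ) = 46275² · 3.2935124 = 7.0526472 × 10^9.

7.0526 × 10^9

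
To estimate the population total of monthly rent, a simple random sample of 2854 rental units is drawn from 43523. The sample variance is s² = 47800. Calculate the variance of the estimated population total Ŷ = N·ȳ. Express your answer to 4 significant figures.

2.965 × 10^10

Var(Ŷ) = N²·Var(ȳ) = N²·(1 − n/N)·s²/n.
f = 2854/43523 = 0.06557452; Var(ȳ) = 0.93442548·47800/2854 = 15.650153.
Var(Ŷ) = 43523² · 15.650153 = 2.9645326 × 10^10.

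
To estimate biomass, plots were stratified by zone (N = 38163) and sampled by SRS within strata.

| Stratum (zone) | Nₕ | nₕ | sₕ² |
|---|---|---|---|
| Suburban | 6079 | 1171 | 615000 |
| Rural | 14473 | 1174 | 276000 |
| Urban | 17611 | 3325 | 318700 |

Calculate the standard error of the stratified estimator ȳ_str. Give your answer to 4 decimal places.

7.6411

Var(ȳ_str) = Σₕ Wₕ²(1 − fₕ)sₕ²/nₕ with Wₕ = Nₕ/N, N = 38163.
Suburban: Wₕ = 0.15929041; term = 0.15929041²·(1 − 0.19263037)·615000/1171 = 10.75895.
Rural: Wₕ = 0.37924167; term = 0.37924167²·(1 − 0.08111656)·276000/1174 = 31.069447.
Urban: Wₕ = 0.46146791; term = 0.46146791²·(1 − 0.18880245)·318700/3325 = 16.557702.
Sum = 58.386099.
SE = √(58.386099) = 7.6411.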